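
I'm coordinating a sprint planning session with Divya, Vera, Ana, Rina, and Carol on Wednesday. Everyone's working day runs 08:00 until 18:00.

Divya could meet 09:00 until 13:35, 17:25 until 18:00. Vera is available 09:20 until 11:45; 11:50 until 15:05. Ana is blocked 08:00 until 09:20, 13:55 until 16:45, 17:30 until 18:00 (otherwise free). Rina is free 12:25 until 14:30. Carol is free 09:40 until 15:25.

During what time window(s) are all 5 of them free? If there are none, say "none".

12:25-13:35

Divya free: 09:00-13:35, 17:25-18:00.
Vera free: 09:20-11:45, 11:50-15:05.
Ana free: 09:20-13:55, 16:45-17:30 (invert busy blocks within the working day).
Rina free: 12:25-14:30.
Carol free: 09:40-15:25.
Divya ∩ Vera: 09:20-11:45, 11:50-13:35.
Divya ∩ Vera ∩ Ana: 09:20-11:45, 11:50-13:35.
Divya ∩ Vera ∩ Ana ∩ Rina: 12:25-13:35.
Divya ∩ Vera ∩ Ana ∩ Rina ∩ Carol: 12:25-13:35.
So the common availability across everyone is 12:25-13:35.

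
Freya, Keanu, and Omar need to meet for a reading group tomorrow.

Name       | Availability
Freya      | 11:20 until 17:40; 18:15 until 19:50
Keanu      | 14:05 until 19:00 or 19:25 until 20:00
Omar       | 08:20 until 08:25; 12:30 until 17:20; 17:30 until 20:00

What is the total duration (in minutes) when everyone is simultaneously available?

Freya ∩ Keanu: 14:05-17:40, 18:15-19:00, 19:25-19:50.
Freya ∩ Keanu ∩ Omar: 14:05-17:20, 17:30-17:40, 18:15-19:00, 19:25-19:50.
Those are the intersection windows.
Summing the common windows: 195 + 10 + 45 + 25 = 275 minutes.

275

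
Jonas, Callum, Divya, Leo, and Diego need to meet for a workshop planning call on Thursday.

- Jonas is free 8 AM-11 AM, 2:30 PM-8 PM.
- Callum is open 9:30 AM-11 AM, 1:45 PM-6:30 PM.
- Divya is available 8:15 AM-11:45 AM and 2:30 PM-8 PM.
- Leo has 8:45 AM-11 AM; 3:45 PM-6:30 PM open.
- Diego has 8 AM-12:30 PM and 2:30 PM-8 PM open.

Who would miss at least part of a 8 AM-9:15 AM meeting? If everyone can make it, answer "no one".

Callum, Divya, Leo

Jonas: free for 08:00-09:15. Callum: not fully free for 08:00-09:15. Divya: not fully free for 08:00-09:15. Leo: not fully free for 08:00-09:15. Diego: free for 08:00-09:15.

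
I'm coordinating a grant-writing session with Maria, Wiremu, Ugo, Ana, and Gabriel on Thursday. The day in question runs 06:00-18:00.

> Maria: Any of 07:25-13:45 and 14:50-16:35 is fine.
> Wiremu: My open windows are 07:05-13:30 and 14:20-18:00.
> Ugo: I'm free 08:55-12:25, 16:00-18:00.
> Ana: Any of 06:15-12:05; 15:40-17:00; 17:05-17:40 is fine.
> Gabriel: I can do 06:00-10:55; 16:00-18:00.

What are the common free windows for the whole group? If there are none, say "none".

08:55-10:55, 16:00-16:35

Maria ∩ Wiremu: 07:25-13:30, 14:50-16:35.
Maria ∩ Wiremu ∩ Ugo: 08:55-12:25, 16:00-16:35.
Maria ∩ Wiremu ∩ Ugo ∩ Ana: 08:55-12:05, 16:00-16:35.
Maria ∩ Wiremu ∩ Ugo ∩ Ana ∩ Gabriel: 08:55-10:55, 16:00-16:35.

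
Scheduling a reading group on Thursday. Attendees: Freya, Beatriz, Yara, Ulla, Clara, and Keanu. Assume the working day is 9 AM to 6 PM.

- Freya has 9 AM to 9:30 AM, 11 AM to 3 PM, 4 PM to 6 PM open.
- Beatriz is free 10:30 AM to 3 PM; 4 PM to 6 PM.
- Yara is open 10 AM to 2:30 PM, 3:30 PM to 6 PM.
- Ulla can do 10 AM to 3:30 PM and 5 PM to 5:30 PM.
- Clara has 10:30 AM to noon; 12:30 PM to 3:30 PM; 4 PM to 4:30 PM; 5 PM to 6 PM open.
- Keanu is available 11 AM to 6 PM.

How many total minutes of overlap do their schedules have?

Freya ∩ Beatriz: 11:00-15:00, 16:00-18:00.
Freya ∩ Beatriz ∩ Yara: 11:00-14:30, 16:00-18:00.
Freya ∩ Beatriz ∩ Yara ∩ Ulla: 11:00-14:30, 17:00-17:30.
Freya ∩ Beatriz ∩ Yara ∩ Ulla ∩ Clara: 11:00-12:00, 12:30-14:30, 17:00-17:30.
Freya ∩ Beatriz ∩ Yara ∩ Ulla ∩ Clara ∩ Keanu: 11:00-12:00, 12:30-14:30, 17:00-17:30.
Summing the common windows: 60 + 120 + 30 = 210 minutes.

210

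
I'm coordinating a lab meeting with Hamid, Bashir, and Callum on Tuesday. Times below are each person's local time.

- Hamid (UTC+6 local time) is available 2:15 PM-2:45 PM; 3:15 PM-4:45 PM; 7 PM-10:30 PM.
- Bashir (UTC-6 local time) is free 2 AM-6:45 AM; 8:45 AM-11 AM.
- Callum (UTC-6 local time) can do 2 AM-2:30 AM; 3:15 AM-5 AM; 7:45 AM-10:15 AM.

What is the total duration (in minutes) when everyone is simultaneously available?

195

Hamid in UTC: 08:15-08:45, 09:15-10:45, 13:00-16:30 (subtract 6h to convert from UTC+6).
Bashir in UTC: 08:00-12:45, 14:45-17:00 (add 6h to convert from UTC-6).
Callum in UTC: 08:00-08:30, 09:15-11:00, 13:45-16:15 (add 6h to convert from UTC-6).
Hamid ∩ Bashir: 08:15-08:45, 09:15-10:45, 14:45-16:30.
Hamid ∩ Bashir ∩ Callum: 08:15-08:30, 09:15-10:45, 14:45-16:15.
Summing the common windows: 15 + 90 + 90 = 195 minutes.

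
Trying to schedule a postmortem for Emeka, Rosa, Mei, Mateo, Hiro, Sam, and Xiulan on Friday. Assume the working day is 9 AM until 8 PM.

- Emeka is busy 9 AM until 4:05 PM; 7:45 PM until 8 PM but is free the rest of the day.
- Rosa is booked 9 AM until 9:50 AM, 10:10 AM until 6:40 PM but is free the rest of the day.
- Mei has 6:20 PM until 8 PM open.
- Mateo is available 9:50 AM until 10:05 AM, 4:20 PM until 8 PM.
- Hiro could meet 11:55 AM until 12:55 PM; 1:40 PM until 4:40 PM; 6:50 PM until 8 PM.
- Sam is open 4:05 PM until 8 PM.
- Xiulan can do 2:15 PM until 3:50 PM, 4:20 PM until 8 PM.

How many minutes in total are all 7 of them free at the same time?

55

Emeka free: 16:05-19:45 (invert busy blocks within the working day).
Rosa free: 09:50-10:10, 18:40-20:00 (invert busy blocks within the working day).
Mei free: 18:20-20:00.
Mateo free: 09:50-10:05, 16:20-20:00.
Hiro free: 11:55-12:55, 13:40-16:40, 18:50-20:00.
Sam free: 16:05-20:00.
Xiulan free: 14:15-15:50, 16:20-20:00.
Emeka ∩ Rosa: 18:40-19:45.
Emeka ∩ Rosa ∩ Mei: 18:40-19:45.
Emeka ∩ Rosa ∩ Mei ∩ Mateo: 18:40-19:45.
Emeka ∩ Rosa ∩ Mei ∩ Mateo ∩ Hiro: 18:50-19:45.
Emeka ∩ Rosa ∩ Mei ∩ Mateo ∩ Hiro ∩ Sam: 18:50-19:45.
Emeka ∩ Rosa ∩ Mei ∩ Mateo ∩ Hiro ∩ Sam ∩ Xiulan: 18:50-19:45.
That's a single block of 55 minutes.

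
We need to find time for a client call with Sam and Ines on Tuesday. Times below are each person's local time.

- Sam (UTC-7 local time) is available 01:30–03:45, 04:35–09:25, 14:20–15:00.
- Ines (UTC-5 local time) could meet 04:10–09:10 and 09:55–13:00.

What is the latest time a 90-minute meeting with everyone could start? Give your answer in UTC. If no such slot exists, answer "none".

Sam in UTC: 08:30-10:45, 11:35-16:25, 21:20-22:00 (add 7h to convert from UTC-7).
Ines in UTC: 09:10-14:10, 14:55-18:00 (add 5h to convert from UTC-5).
Sam ∩ Ines: 09:10-10:45, 11:35-14:10, 14:55-16:25.
The last common window of at least 90 minutes is 14:55-16:25; a 90-minute meeting can start as late as 14:55 and still end by 16:25.

14:55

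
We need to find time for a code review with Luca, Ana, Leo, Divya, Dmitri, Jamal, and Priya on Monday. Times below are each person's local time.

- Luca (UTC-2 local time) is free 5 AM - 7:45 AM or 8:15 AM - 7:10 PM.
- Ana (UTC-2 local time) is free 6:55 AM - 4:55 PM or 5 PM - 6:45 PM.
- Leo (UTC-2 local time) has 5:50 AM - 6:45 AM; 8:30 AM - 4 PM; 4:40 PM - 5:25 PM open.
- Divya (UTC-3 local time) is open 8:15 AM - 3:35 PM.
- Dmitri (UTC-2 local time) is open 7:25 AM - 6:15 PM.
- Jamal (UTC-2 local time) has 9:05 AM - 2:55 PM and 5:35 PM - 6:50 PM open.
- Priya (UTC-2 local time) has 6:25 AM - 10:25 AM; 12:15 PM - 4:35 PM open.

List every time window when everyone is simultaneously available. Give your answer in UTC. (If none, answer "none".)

Luca in UTC: 07:00-09:45, 10:15-21:10 (add 2h to convert from UTC-2).
Ana in UTC: 08:55-18:55, 19:00-20:45 (add 2h to convert from UTC-2).
Leo in UTC: 07:50-08:45, 10:30-18:00, 18:40-19:25 (add 2h to convert from UTC-2).
Divya in UTC: 11:15-18:35 (add 3h to convert from UTC-3).
Dmitri in UTC: 09:25-20:15 (add 2h to convert from UTC-2).
Jamal in UTC: 11:05-16:55, 19:35-20:50 (add 2h to convert from UTC-2).
Priya in UTC: 08:25-12:25, 14:15-18:35 (add 2h to convert from UTC-2).
Luca ∩ Ana: 08:55-09:45, 10:15-18:55, 19:00-20:45.
Luca ∩ Ana ∩ Leo: 10:30-18:00, 18:40-18:55, 19:00-19:25.
Luca ∩ Ana ∩ Leo ∩ Divya: 11:15-18:00.
Luca ∩ Ana ∩ Leo ∩ Divya ∩ Dmitri: 11:15-18:00.
Luca ∩ Ana ∩ Leo ∩ Divya ∩ Dmitri ∩ Jamal: 11:15-16:55.
Luca ∩ Ana ∩ Leo ∩ Divya ∩ Dmitri ∩ Jamal ∩ Priya: 11:15-12:25, 14:15-16:55.
So the common availability across everyone is 11:15-12:25, 14:15-16:55.

11:15-12:25, 14:15-16:55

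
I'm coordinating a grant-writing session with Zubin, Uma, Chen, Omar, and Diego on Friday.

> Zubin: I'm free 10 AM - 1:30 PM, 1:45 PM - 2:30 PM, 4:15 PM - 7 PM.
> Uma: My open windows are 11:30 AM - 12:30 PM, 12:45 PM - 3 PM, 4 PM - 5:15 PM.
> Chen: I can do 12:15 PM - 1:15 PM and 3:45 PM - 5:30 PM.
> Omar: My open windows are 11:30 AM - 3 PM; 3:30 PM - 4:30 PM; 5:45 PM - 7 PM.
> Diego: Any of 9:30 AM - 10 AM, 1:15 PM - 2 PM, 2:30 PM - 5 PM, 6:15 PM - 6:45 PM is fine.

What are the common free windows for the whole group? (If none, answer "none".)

Zubin ∩ Uma: 11:30-12:30, 12:45-13:30, 13:45-14:30, 16:15-17:15.
Zubin ∩ Uma ∩ Chen: 12:15-12:30, 12:45-13:15, 16:15-17:15.
Zubin ∩ Uma ∩ Chen ∩ Omar: 12:15-12:30, 12:45-13:15, 16:15-16:30.
Zubin ∩ Uma ∩ Chen ∩ Omar ∩ Diego: 16:15-16:30.

16:15-16:30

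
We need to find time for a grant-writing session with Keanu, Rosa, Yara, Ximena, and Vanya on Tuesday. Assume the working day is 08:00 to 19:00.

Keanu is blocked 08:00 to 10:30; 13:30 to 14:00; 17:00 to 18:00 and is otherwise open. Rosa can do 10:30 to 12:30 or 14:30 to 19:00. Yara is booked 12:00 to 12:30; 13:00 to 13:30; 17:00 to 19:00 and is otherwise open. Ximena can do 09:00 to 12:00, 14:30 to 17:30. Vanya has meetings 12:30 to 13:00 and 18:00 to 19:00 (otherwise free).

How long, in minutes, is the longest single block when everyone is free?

Keanu free: 10:30-13:30, 14:00-17:00, 18:00-19:00 (invert busy blocks within the working day).
Rosa free: 10:30-12:30, 14:30-19:00.
Yara free: 08:00-12:00, 12:30-13:00, 13:30-17:00 (invert busy blocks within the working day).
Ximena free: 09:00-12:00, 14:30-17:30.
Vanya free: 08:00-12:30, 13:00-18:00 (invert busy blocks within the working day).
Keanu ∩ Rosa: 10:30-12:30, 14:30-17:00, 18:00-19:00.
Keanu ∩ Rosa ∩ Yara: 10:30-12:00, 14:30-17:00.
Keanu ∩ Rosa ∩ Yara ∩ Ximena: 10:30-12:00, 14:30-17:00.
Keanu ∩ Rosa ∩ Yara ∩ Ximena ∩ Vanya: 10:30-12:00, 14:30-17:00.
So the common availability across everyone is 10:30-12:00, 14:30-17:00.
The longest is 14:30-17:00 at 150 minutes.

150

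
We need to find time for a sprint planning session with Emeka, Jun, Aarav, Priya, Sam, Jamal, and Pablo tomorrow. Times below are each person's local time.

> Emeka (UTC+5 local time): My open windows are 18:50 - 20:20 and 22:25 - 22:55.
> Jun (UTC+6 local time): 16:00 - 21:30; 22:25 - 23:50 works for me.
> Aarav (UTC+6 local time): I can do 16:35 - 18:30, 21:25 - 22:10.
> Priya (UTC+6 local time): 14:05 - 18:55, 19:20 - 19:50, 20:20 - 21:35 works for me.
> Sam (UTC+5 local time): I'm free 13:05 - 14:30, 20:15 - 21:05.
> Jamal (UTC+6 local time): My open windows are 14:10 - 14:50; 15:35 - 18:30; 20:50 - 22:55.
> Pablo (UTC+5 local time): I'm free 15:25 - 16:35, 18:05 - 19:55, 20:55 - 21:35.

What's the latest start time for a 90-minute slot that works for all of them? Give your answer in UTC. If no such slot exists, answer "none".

Emeka in UTC: 13:50-15:20, 17:25-17:55 (subtract 5h to convert from UTC+5).
Jun in UTC: 10:00-15:30, 16:25-17:50 (subtract 6h to convert from UTC+6).
Aarav in UTC: 10:35-12:30, 15:25-16:10 (subtract 6h to convert from UTC+6).
Priya in UTC: 08:05-12:55, 13:20-13:50, 14:20-15:35 (subtract 6h to convert from UTC+6).
Sam in UTC: 08:05-09:30, 15:15-16:05 (subtract 5h to convert from UTC+5).
Jamal in UTC: 08:10-08:50, 09:35-12:30, 14:50-16:55 (subtract 6h to convert from UTC+6).
Pablo in UTC: 10:25-11:35, 13:05-14:55, 15:55-16:35 (subtract 5h to convert from UTC+5).
Emeka ∩ Jun: 13:50-15:20, 17:25-17:50.
Emeka ∩ Jun ∩ Aarav: ∅.
Emeka ∩ Jun ∩ Aarav ∩ Priya: ∅.
Emeka ∩ Jun ∩ Aarav ∩ Priya ∩ Sam: ∅.
Emeka ∩ Jun ∩ Aarav ∩ Priya ∩ Sam ∩ Jamal: ∅.
Emeka ∩ Jun ∩ Aarav ∩ Priya ∩ Sam ∩ Jamal ∩ Pablo: ∅.
There is no time when everyone is free.
No common window is at least 90 minutes long.

none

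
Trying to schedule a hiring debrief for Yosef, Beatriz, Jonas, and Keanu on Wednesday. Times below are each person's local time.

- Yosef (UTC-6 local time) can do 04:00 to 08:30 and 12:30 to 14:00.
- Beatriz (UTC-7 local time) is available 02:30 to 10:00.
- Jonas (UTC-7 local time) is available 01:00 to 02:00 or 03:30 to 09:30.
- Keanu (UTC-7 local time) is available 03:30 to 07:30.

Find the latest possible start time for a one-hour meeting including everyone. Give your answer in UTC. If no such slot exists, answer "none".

Yosef in UTC: 10:00-14:30, 18:30-20:00 (add 6h to convert from UTC-6).
Beatriz in UTC: 09:30-17:00 (add 7h to convert from UTC-7).
Jonas in UTC: 08:00-09:00, 10:30-16:30 (add 7h to convert from UTC-7).
Keanu in UTC: 10:30-14:30 (add 7h to convert from UTC-7).
Yosef ∩ Beatriz: 10:00-14:30.
Yosef ∩ Beatriz ∩ Jonas: 10:30-14:30.
Yosef ∩ Beatriz ∩ Jonas ∩ Keanu: 10:30-14:30.
Those are the intersection windows.
The last common window of at least 60 minutes is 10:30-14:30; a 60-minute meeting can start as late as 13:30 and still end by 14:30.

13:30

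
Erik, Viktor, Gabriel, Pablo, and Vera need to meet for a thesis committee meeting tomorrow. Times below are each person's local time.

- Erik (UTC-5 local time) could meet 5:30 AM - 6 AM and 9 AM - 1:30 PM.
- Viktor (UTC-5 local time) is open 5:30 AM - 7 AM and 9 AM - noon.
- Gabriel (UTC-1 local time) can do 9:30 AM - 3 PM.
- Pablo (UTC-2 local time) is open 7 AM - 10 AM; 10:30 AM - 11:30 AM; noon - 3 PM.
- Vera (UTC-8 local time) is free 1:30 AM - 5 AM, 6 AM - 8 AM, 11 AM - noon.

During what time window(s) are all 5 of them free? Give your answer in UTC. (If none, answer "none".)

Erik in UTC: 10:30-11:00, 14:00-18:30 (add 5h to convert from UTC-5).
Viktor in UTC: 10:30-12:00, 14:00-17:00 (add 5h to convert from UTC-5).
Gabriel in UTC: 10:30-16:00 (add 1h to convert from UTC-1).
Pablo in UTC: 09:00-12:00, 12:30-13:30, 14:00-17:00 (add 2h to convert from UTC-2).
Vera in UTC: 09:30-13:00, 14:00-16:00, 19:00-20:00 (add 8h to convert from UTC-8).
Erik ∩ Viktor: 10:30-11:00, 14:00-17:00.
Erik ∩ Viktor ∩ Gabriel: 10:30-11:00, 14:00-16:00.
Erik ∩ Viktor ∩ Gabriel ∩ Pablo: 10:30-11:00, 14:00-16:00.
Erik ∩ Viktor ∩ Gabriel ∩ Pablo ∩ Vera: 10:30-11:00, 14:00-16:00.

10:30-11:00, 14:00-16:00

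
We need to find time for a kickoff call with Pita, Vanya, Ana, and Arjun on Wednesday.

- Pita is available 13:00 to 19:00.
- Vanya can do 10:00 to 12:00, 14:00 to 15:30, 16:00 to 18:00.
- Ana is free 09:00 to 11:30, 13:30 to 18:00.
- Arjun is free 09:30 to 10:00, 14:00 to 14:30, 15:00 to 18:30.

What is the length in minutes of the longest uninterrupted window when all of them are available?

Pita ∩ Vanya: 14:00-15:30, 16:00-18:00.
Pita ∩ Vanya ∩ Ana: 14:00-15:30, 16:00-18:00.
Pita ∩ Vanya ∩ Ana ∩ Arjun: 14:00-14:30, 15:00-15:30, 16:00-18:00.
So the common availability across everyone is 14:00-14:30, 15:00-15:30, 16:00-18:00.
The longest is 16:00-18:00 at 120 minutes.

120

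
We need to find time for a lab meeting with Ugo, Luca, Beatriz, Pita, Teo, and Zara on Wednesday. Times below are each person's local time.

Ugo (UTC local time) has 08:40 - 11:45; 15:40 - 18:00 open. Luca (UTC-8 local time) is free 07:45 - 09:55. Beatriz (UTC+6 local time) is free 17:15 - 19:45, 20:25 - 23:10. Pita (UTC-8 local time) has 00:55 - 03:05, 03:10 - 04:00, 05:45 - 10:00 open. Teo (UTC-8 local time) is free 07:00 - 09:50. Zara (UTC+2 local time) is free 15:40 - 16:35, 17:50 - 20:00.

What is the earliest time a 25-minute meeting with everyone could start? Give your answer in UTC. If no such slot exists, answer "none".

15:50

Ugo in UTC: 08:40-11:45, 15:40-18:00.
Luca in UTC: 15:45-17:55 (add 8h to convert from UTC-8).
Beatriz in UTC: 11:15-13:45, 14:25-17:10 (subtract 6h to convert from UTC+6).
Pita in UTC: 08:55-11:05, 11:10-12:00, 13:45-18:00 (add 8h to convert from UTC-8).
Teo in UTC: 15:00-17:50 (add 8h to convert from UTC-8).
Zara in UTC: 13:40-14:35, 15:50-18:00 (subtract 2h to convert from UTC+2).
Ugo ∩ Luca: 15:45-17:55.
Ugo ∩ Luca ∩ Beatriz: 15:45-17:10.
Ugo ∩ Luca ∩ Beatriz ∩ Pita: 15:45-17:10.
Ugo ∩ Luca ∩ Beatriz ∩ Pita ∩ Teo: 15:45-17:10.
Ugo ∩ Luca ∩ Beatriz ∩ Pita ∩ Teo ∩ Zara: 15:50-17:10.
So the common availability across everyone is 15:50-17:10.
The first common window of at least 25 minutes is 15:50-17:10, so the earliest start is 15:50.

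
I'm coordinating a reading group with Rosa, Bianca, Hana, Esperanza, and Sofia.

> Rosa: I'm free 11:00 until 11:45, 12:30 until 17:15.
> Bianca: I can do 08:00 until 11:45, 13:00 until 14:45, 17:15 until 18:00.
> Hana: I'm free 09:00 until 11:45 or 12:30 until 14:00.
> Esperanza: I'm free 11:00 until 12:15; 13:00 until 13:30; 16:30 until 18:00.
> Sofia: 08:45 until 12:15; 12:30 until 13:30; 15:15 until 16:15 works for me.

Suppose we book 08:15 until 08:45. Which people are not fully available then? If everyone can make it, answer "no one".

Rosa: not fully free for 08:15-08:45. Bianca: free for 08:15-08:45. Hana: not fully free for 08:15-08:45. Esperanza: not fully free for 08:15-08:45. Sofia: not fully free for 08:15-08:45.

Esperanza, Hana, Rosa, Sofia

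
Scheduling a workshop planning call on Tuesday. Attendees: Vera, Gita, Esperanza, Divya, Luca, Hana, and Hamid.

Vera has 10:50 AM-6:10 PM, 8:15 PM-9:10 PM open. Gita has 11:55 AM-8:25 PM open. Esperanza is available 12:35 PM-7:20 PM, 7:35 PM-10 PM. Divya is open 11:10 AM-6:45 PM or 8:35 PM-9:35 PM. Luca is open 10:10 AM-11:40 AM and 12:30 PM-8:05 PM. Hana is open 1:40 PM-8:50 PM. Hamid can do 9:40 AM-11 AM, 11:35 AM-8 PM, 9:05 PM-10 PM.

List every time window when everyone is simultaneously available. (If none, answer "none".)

13:40-18:10

Vera ∩ Gita: 11:55-18:10, 20:15-20:25.
Vera ∩ Gita ∩ Esperanza: 12:35-18:10, 20:15-20:25.
Vera ∩ Gita ∩ Esperanza ∩ Divya: 12:35-18:10.
Vera ∩ Gita ∩ Esperanza ∩ Divya ∩ Luca: 12:35-18:10.
Vera ∩ Gita ∩ Esperanza ∩ Divya ∩ Luca ∩ Hana: 13:40-18:10.
Vera ∩ Gita ∩ Esperanza ∩ Divya ∩ Luca ∩ Hana ∩ Hamid: 13:40-18:10.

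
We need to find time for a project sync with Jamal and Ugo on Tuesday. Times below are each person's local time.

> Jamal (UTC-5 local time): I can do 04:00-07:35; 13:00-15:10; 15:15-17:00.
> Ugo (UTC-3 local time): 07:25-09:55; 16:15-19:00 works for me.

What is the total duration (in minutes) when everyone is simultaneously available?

290

Jamal in UTC: 09:00-12:35, 18:00-20:10, 20:15-22:00 (add 5h to convert from UTC-5).
Ugo in UTC: 10:25-12:55, 19:15-22:00 (add 3h to convert from UTC-3).
Jamal ∩ Ugo: 10:25-12:35, 19:15-20:10, 20:15-22:00.
Summing the common windows: 130 + 55 + 105 = 290 minutes.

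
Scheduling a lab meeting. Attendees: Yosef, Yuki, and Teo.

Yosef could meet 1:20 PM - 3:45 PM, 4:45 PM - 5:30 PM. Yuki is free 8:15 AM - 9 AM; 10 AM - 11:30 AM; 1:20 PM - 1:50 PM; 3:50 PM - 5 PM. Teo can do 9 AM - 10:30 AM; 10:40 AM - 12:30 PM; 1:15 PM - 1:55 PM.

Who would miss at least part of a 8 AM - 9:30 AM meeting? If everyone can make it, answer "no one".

Yosef: not fully free for 08:00-09:30. Yuki: not fully free for 08:00-09:30. Teo: not fully free for 08:00-09:30.

Teo, Yosef, Yuki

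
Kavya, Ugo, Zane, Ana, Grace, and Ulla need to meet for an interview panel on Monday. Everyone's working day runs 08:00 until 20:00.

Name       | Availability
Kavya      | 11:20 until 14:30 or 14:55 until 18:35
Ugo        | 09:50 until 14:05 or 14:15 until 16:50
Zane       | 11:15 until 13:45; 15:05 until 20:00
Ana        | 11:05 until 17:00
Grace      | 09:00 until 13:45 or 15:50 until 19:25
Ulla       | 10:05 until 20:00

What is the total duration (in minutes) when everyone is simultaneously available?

Kavya ∩ Ugo: 11:20-14:05, 14:15-14:30, 14:55-16:50.
Kavya ∩ Ugo ∩ Zane: 11:20-13:45, 15:05-16:50.
Kavya ∩ Ugo ∩ Zane ∩ Ana: 11:20-13:45, 15:05-16:50.
Kavya ∩ Ugo ∩ Zane ∩ Ana ∩ Grace: 11:20-13:45, 15:50-16:50.
Kavya ∩ Ugo ∩ Zane ∩ Ana ∩ Grace ∩ Ulla: 11:20-13:45, 15:50-16:50.
So the common availability across everyone is 11:20-13:45, 15:50-16:50.
Summing the common windows: 145 + 60 = 205 minutes.

205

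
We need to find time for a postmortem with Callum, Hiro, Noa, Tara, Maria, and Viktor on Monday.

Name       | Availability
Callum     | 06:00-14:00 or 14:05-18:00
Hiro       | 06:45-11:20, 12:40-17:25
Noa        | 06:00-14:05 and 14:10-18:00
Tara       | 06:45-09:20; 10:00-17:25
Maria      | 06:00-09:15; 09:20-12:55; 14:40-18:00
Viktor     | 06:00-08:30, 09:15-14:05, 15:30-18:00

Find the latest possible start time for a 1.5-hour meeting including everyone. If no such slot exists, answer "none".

15:55

Callum ∩ Hiro: 06:45-11:20, 12:40-14:00, 14:05-17:25.
Callum ∩ Hiro ∩ Noa: 06:45-11:20, 12:40-14:00, 14:10-17:25.
Callum ∩ Hiro ∩ Noa ∩ Tara: 06:45-09:20, 10:00-11:20, 12:40-14:00, 14:10-17:25.
Callum ∩ Hiro ∩ Noa ∩ Tara ∩ Maria: 06:45-09:15, 10:00-11:20, 12:40-12:55, 14:40-17:25.
Callum ∩ Hiro ∩ Noa ∩ Tara ∩ Maria ∩ Viktor: 06:45-08:30, 10:00-11:20, 12:40-12:55, 15:30-17:25.
The last common window of at least 90 minutes is 15:30-17:25; a 90-minute meeting can start as late as 15:55 and still end by 17:25.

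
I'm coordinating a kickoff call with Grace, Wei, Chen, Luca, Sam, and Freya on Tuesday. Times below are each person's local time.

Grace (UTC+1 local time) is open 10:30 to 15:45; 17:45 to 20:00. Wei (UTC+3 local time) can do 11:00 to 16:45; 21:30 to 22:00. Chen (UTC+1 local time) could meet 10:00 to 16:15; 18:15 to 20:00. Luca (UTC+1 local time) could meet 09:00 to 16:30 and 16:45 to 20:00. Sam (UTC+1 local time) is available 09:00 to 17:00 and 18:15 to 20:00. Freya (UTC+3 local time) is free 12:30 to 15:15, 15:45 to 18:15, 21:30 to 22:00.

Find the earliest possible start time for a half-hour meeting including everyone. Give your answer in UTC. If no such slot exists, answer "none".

Grace in UTC: 09:30-14:45, 16:45-19:00 (subtract 1h to convert from UTC+1).
Wei in UTC: 08:00-13:45, 18:30-19:00 (subtract 3h to convert from UTC+3).
Chen in UTC: 09:00-15:15, 17:15-19:00 (subtract 1h to convert from UTC+1).
Luca in UTC: 08:00-15:30, 15:45-19:00 (subtract 1h to convert from UTC+1).
Sam in UTC: 08:00-16:00, 17:15-19:00 (subtract 1h to convert from UTC+1).
Freya in UTC: 09:30-12:15, 12:45-15:15, 18:30-19:00 (subtract 3h to convert from UTC+3).
Grace ∩ Wei: 09:30-13:45, 18:30-19:00.
Grace ∩ Wei ∩ Chen: 09:30-13:45, 18:30-19:00.
Grace ∩ Wei ∩ Chen ∩ Luca: 09:30-13:45, 18:30-19:00.
Grace ∩ Wei ∩ Chen ∩ Luca ∩ Sam: 09:30-13:45, 18:30-19:00.
Grace ∩ Wei ∩ Chen ∩ Luca ∩ Sam ∩ Freya: 09:30-12:15, 12:45-13:45, 18:30-19:00.
Those are the intersection windows.
The first common window of at least 30 minutes is 09:30-12:15, so the earliest start is 09:30.

09:30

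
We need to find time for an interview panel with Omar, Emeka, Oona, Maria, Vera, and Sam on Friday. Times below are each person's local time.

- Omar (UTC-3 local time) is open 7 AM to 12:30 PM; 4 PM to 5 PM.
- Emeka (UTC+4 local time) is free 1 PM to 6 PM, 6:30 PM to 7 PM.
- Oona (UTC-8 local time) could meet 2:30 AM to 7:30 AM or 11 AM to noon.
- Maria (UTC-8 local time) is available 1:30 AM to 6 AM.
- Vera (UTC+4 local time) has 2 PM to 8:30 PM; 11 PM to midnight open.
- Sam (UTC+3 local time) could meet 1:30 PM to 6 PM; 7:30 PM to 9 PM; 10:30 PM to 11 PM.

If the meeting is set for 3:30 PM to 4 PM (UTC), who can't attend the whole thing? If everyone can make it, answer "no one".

Omar in UTC: 10:00-15:30, 19:00-20:00 (add 3h to convert from UTC-3).
Emeka in UTC: 09:00-14:00, 14:30-15:00 (subtract 4h to convert from UTC+4).
Oona in UTC: 10:30-15:30, 19:00-20:00 (add 8h to convert from UTC-8).
Maria in UTC: 09:30-14:00 (add 8h to convert from UTC-8).
Vera in UTC: 10:00-16:30, 19:00-20:00 (subtract 4h to convert from UTC+4).
Sam in UTC: 10:30-15:00, 16:30-18:00, 19:30-20:00 (subtract 3h to convert from UTC+3).
Omar: not fully free for 15:30-16:00. Emeka: not fully free for 15:30-16:00. Oona: not fully free for 15:30-16:00. Maria: not fully free for 15:30-16:00. Vera: free for 15:30-16:00. Sam: not fully free for 15:30-16:00.

Emeka, Maria, Omar, Oona, Sam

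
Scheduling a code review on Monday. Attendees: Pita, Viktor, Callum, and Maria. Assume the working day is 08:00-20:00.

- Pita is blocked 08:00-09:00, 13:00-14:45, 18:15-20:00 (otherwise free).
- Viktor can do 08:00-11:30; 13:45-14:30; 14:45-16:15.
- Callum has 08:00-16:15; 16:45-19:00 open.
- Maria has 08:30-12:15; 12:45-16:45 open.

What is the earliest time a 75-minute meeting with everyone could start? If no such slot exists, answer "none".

Pita free: 09:00-13:00, 14:45-18:15 (invert busy blocks within the working day).
Viktor free: 08:00-11:30, 13:45-14:30, 14:45-16:15.
Callum free: 08:00-16:15, 16:45-19:00.
Maria free: 08:30-12:15, 12:45-16:45.
Pita ∩ Viktor: 09:00-11:30, 14:45-16:15.
Pita ∩ Viktor ∩ Callum: 09:00-11:30, 14:45-16:15.
Pita ∩ Viktor ∩ Callum ∩ Maria: 09:00-11:30, 14:45-16:15.
The first common window of at least 75 minutes is 09:00-11:30, so the earliest start is 09:00.

09:00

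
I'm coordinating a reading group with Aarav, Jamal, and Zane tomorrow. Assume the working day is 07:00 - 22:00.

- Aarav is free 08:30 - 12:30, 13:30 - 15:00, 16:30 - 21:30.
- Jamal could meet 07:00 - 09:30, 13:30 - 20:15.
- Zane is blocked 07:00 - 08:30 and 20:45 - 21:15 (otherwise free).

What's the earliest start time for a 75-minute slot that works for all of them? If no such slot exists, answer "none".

13:30

Aarav free: 08:30-12:30, 13:30-15:00, 16:30-21:30.
Jamal free: 07:00-09:30, 13:30-20:15.
Zane free: 08:30-20:45, 21:15-22:00 (invert busy blocks within the working day).
Aarav ∩ Jamal: 08:30-09:30, 13:30-15:00, 16:30-20:15.
Aarav ∩ Jamal ∩ Zane: 08:30-09:30, 13:30-15:00, 16:30-20:15.
The first common window of at least 75 minutes is 13:30-15:00, so the earliest start is 13:30.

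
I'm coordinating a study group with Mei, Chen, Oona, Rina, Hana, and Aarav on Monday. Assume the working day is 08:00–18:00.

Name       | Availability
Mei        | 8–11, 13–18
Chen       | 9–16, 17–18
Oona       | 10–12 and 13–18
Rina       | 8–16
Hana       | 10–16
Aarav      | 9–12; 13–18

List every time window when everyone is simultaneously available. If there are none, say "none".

10:00-11:00, 13:00-16:00

Mei ∩ Chen: 09:00-11:00, 13:00-16:00, 17:00-18:00.
Mei ∩ Chen ∩ Oona: 10:00-11:00, 13:00-16:00, 17:00-18:00.
Mei ∩ Chen ∩ Oona ∩ Rina: 10:00-11:00, 13:00-16:00.
Mei ∩ Chen ∩ Oona ∩ Rina ∩ Hana: 10:00-11:00, 13:00-16:00.
Mei ∩ Chen ∩ Oona ∩ Rina ∩ Hana ∩ Aarav: 10:00-11:00, 13:00-16:00.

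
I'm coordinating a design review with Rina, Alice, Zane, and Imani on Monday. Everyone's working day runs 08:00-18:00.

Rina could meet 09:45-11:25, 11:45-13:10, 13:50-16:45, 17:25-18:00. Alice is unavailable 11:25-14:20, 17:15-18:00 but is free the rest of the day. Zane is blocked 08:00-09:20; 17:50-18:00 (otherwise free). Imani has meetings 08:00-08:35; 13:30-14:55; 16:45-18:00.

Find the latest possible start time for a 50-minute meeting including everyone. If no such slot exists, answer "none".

15:55

Rina free: 09:45-11:25, 11:45-13:10, 13:50-16:45, 17:25-18:00.
Alice free: 08:00-11:25, 14:20-17:15 (invert busy blocks within the working day).
Zane free: 09:20-17:50 (invert busy blocks within the working day).
Imani free: 08:35-13:30, 14:55-16:45 (invert busy blocks within the working day).
Rina ∩ Alice: 09:45-11:25, 14:20-16:45.
Rina ∩ Alice ∩ Zane: 09:45-11:25, 14:20-16:45.
Rina ∩ Alice ∩ Zane ∩ Imani: 09:45-11:25, 14:55-16:45.
The last common window of at least 50 minutes is 14:55-16:45; a 50-minute meeting can start as late as 15:55 and still end by 16:45.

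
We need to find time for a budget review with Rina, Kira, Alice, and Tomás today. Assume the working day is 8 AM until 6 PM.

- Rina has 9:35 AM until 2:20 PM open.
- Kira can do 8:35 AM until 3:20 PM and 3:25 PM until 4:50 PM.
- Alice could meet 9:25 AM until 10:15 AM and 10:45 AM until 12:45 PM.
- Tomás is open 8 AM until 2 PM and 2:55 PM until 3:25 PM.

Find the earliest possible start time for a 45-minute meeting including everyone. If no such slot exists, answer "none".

10:45

Rina ∩ Kira: 09:35-14:20.
Rina ∩ Kira ∩ Alice: 09:35-10:15, 10:45-12:45.
Rina ∩ Kira ∩ Alice ∩ Tomás: 09:35-10:15, 10:45-12:45.
So the common availability across everyone is 09:35-10:15, 10:45-12:45.
The first common window of at least 45 minutes is 10:45-12:45, so the earliest start is 10:45.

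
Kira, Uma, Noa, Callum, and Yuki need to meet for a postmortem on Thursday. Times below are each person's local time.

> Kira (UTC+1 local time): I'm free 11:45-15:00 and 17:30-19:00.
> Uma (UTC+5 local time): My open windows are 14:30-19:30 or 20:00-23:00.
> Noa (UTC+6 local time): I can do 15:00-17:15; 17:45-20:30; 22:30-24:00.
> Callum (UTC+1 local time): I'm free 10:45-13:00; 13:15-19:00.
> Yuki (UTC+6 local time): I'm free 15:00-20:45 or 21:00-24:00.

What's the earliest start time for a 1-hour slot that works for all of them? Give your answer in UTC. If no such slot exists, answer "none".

Kira in UTC: 10:45-14:00, 16:30-18:00 (subtract 1h to convert from UTC+1).
Uma in UTC: 09:30-14:30, 15:00-18:00 (subtract 5h to convert from UTC+5).
Noa in UTC: 09:00-11:15, 11:45-14:30, 16:30-18:00 (subtract 6h to convert from UTC+6).
Callum in UTC: 09:45-12:00, 12:15-18:00 (subtract 1h to convert from UTC+1).
Yuki in UTC: 09:00-14:45, 15:00-18:00 (subtract 6h to convert from UTC+6).
Kira ∩ Uma: 10:45-14:00, 16:30-18:00.
Kira ∩ Uma ∩ Noa: 10:45-11:15, 11:45-14:00, 16:30-18:00.
Kira ∩ Uma ∩ Noa ∩ Callum: 10:45-11:15, 11:45-12:00, 12:15-14:00, 16:30-18:00.
Kira ∩ Uma ∩ Noa ∩ Callum ∩ Yuki: 10:45-11:15, 11:45-12:00, 12:15-14:00, 16:30-18:00.
The first common window of at least 60 minutes is 12:15-14:00, so the earliest start is 12:15.

12:15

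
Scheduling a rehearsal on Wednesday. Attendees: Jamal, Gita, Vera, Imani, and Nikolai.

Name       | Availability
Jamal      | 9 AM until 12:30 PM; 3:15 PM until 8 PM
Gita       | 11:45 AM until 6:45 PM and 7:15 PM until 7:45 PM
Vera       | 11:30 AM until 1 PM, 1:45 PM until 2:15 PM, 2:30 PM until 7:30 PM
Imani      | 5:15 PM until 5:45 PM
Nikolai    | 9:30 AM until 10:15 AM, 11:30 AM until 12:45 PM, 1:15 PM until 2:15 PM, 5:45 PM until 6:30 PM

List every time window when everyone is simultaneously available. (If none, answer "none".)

Jamal ∩ Gita: 11:45-12:30, 15:15-18:45, 19:15-19:45.
Jamal ∩ Gita ∩ Vera: 11:45-12:30, 15:15-18:45, 19:15-19:30.
Jamal ∩ Gita ∩ Vera ∩ Imani: 17:15-17:45.
Jamal ∩ Gita ∩ Vera ∩ Imani ∩ Nikolai: ∅.
There is no time when everyone is free.

none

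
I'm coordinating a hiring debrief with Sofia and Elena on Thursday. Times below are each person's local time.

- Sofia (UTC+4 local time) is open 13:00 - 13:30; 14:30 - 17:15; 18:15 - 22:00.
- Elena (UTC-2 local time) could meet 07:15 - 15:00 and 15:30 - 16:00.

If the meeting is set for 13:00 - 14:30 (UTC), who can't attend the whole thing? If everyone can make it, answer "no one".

Sofia

Sofia in UTC: 09:00-09:30, 10:30-13:15, 14:15-18:00 (subtract 4h to convert from UTC+4).
Elena in UTC: 09:15-17:00, 17:30-18:00 (add 2h to convert from UTC-2).
Sofia: not fully free for 13:00-14:30. Elena: free for 13:00-14:30.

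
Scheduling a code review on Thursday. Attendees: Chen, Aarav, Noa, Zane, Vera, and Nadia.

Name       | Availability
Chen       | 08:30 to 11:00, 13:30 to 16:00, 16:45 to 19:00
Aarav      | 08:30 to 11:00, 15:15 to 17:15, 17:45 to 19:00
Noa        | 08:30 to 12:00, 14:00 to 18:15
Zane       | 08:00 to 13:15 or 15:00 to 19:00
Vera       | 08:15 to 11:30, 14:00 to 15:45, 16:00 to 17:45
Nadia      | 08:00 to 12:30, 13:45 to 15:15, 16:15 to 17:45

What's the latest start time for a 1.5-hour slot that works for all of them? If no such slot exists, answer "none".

Chen ∩ Aarav: 08:30-11:00, 15:15-16:00, 16:45-17:15, 17:45-19:00.
Chen ∩ Aarav ∩ Noa: 08:30-11:00, 15:15-16:00, 16:45-17:15, 17:45-18:15.
Chen ∩ Aarav ∩ Noa ∩ Zane: 08:30-11:00, 15:15-16:00, 16:45-17:15, 17:45-18:15.
Chen ∩ Aarav ∩ Noa ∩ Zane ∩ Vera: 08:30-11:00, 15:15-15:45, 16:45-17:15.
Chen ∩ Aarav ∩ Noa ∩ Zane ∩ Vera ∩ Nadia: 08:30-11:00, 16:45-17:15.
So the common availability across everyone is 08:30-11:00, 16:45-17:15.
The last common window of at least 90 minutes is 08:30-11:00; a 90-minute meeting can start as late as 09:30 and still end by 11:00.

09:30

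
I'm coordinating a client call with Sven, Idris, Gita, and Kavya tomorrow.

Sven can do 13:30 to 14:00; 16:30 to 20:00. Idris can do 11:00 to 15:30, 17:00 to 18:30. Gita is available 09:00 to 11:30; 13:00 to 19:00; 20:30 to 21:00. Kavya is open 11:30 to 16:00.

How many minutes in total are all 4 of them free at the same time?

30

Sven ∩ Idris: 13:30-14:00, 17:00-18:30.
Sven ∩ Idris ∩ Gita: 13:30-14:00, 17:00-18:30.
Sven ∩ Idris ∩ Gita ∩ Kavya: 13:30-14:00.
That's a single block of 30 minutes.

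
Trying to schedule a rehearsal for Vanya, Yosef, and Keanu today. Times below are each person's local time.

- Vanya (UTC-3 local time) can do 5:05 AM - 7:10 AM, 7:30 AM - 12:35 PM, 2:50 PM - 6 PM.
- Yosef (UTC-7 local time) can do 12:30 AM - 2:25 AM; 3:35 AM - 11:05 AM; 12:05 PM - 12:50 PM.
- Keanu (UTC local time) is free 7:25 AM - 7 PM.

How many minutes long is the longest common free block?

300

Vanya in UTC: 08:05-10:10, 10:30-15:35, 17:50-21:00 (add 3h to convert from UTC-3).
Yosef in UTC: 07:30-09:25, 10:35-18:05, 19:05-19:50 (add 7h to convert from UTC-7).
Keanu in UTC: 07:25-19:00.
Vanya ∩ Yosef: 08:05-09:25, 10:35-15:35, 17:50-18:05, 19:05-19:50.
Vanya ∩ Yosef ∩ Keanu: 08:05-09:25, 10:35-15:35, 17:50-18:05.
The longest is 10:35-15:35 at 300 minutes.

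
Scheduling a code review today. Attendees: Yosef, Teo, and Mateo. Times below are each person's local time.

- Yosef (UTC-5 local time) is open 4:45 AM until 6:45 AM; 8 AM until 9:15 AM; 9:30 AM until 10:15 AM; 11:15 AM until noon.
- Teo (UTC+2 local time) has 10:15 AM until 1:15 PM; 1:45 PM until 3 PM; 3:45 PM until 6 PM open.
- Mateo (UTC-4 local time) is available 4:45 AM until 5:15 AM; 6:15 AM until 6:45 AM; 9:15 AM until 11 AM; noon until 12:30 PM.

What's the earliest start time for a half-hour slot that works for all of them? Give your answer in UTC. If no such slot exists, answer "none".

10:15

Yosef in UTC: 09:45-11:45, 13:00-14:15, 14:30-15:15, 16:15-17:00 (add 5h to convert from UTC-5).
Teo in UTC: 08:15-11:15, 11:45-13:00, 13:45-16:00 (subtract 2h to convert from UTC+2).
Mateo in UTC: 08:45-09:15, 10:15-10:45, 13:15-15:00, 16:00-16:30 (add 4h to convert from UTC-4).
Yosef ∩ Teo: 09:45-11:15, 13:45-14:15, 14:30-15:15.
Yosef ∩ Teo ∩ Mateo: 10:15-10:45, 13:45-14:15, 14:30-15:00.
The first common window of at least 30 minutes is 10:15-10:45, so the earliest start is 10:15.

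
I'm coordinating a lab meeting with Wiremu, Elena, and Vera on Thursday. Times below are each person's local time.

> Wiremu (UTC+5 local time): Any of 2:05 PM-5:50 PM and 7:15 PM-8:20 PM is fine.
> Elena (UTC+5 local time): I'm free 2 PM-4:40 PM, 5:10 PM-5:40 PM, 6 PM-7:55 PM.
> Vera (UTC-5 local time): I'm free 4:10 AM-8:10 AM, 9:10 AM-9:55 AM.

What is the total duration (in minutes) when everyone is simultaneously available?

220

Wiremu in UTC: 09:05-12:50, 14:15-15:20 (subtract 5h to convert from UTC+5).
Elena in UTC: 09:00-11:40, 12:10-12:40, 13:00-14:55 (subtract 5h to convert from UTC+5).
Vera in UTC: 09:10-13:10, 14:10-14:55 (add 5h to convert from UTC-5).
Wiremu ∩ Elena: 09:05-11:40, 12:10-12:40, 14:15-14:55.
Wiremu ∩ Elena ∩ Vera: 09:10-11:40, 12:10-12:40, 14:15-14:55.
Summing the common windows: 150 + 30 + 40 = 220 minutes.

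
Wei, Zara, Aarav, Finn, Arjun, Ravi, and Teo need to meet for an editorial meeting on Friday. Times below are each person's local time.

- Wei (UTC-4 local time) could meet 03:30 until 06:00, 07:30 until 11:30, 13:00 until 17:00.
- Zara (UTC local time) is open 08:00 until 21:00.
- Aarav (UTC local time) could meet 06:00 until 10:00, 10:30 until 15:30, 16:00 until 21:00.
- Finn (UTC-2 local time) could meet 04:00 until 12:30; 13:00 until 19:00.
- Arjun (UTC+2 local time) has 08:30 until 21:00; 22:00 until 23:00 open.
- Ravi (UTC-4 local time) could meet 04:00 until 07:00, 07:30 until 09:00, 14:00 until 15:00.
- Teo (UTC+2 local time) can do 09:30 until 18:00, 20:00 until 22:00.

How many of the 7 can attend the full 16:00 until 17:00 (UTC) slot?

Wei in UTC: 07:30-10:00, 11:30-15:30, 17:00-21:00 (add 4h to convert from UTC-4).
Zara in UTC: 08:00-21:00.
Aarav in UTC: 06:00-10:00, 10:30-15:30, 16:00-21:00.
Finn in UTC: 06:00-14:30, 15:00-21:00 (add 2h to convert from UTC-2).
Arjun in UTC: 06:30-19:00, 20:00-21:00 (subtract 2h to convert from UTC+2).
Ravi in UTC: 08:00-11:00, 11:30-13:00, 18:00-19:00 (add 4h to convert from UTC-4).
Teo in UTC: 07:30-16:00, 18:00-20:00 (subtract 2h to convert from UTC+2).
Zara, Aarav, Finn, and Arjun can make the full 16:00-17:00 slot — that's 4.

4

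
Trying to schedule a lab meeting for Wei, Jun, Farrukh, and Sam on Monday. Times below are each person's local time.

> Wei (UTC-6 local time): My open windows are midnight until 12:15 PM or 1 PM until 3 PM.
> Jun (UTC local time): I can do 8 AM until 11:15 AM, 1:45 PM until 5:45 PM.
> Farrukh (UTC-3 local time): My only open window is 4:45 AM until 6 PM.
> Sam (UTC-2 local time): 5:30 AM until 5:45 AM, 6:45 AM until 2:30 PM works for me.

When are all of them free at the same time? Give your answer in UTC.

Wei in UTC: 06:00-18:15, 19:00-21:00 (add 6h to convert from UTC-6).
Jun in UTC: 08:00-11:15, 13:45-17:45.
Farrukh in UTC: 07:45-21:00 (add 3h to convert from UTC-3).
Sam in UTC: 07:30-07:45, 08:45-16:30 (add 2h to convert from UTC-2).
Wei ∩ Jun: 08:00-11:15, 13:45-17:45.
Wei ∩ Jun ∩ Farrukh: 08:00-11:15, 13:45-17:45.
Wei ∩ Jun ∩ Farrukh ∩ Sam: 08:45-11:15, 13:45-16:30.

08:45-11:15, 13:45-16:30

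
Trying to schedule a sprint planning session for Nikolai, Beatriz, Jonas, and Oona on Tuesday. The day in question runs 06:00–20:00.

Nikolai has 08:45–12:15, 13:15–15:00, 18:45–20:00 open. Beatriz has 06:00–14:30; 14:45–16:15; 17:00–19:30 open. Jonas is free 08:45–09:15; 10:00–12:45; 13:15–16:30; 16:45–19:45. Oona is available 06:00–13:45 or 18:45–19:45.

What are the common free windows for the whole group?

Nikolai ∩ Beatriz: 08:45-12:15, 13:15-14:30, 14:45-15:00, 18:45-19:30.
Nikolai ∩ Beatriz ∩ Jonas: 08:45-09:15, 10:00-12:15, 13:15-14:30, 14:45-15:00, 18:45-19:30.
Nikolai ∩ Beatriz ∩ Jonas ∩ Oona: 08:45-09:15, 10:00-12:15, 13:15-13:45, 18:45-19:30.

08:45-09:15, 10:00-12:15, 13:15-13:45, 18:45-19:30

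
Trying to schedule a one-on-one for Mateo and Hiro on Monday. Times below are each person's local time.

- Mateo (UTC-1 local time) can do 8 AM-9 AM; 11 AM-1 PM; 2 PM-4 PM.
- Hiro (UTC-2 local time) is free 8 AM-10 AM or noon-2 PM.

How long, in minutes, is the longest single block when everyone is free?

60

Mateo in UTC: 09:00-10:00, 12:00-14:00, 15:00-17:00 (add 1h to convert from UTC-1).
Hiro in UTC: 10:00-12:00, 14:00-16:00 (add 2h to convert from UTC-2).
Mateo ∩ Hiro: 15:00-16:00.
So the common availability across everyone is 15:00-16:00.
The longest is 15:00-16:00 at 60 minutes.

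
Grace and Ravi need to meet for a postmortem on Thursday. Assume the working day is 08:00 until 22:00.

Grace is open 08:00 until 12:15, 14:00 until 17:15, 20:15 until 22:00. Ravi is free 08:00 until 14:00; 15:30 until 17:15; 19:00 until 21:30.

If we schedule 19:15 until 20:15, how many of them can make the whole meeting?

Ravi can make the full 19:15-20:15 slot — that's 1.

1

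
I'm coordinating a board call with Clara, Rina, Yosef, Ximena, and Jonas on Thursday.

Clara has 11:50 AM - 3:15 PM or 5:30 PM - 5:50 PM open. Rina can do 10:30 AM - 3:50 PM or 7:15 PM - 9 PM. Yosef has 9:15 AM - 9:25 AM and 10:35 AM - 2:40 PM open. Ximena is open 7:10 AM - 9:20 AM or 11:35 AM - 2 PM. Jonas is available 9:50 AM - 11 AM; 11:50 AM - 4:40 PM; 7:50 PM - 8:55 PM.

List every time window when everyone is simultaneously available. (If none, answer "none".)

11:50-14:00

Clara ∩ Rina: 11:50-15:15.
Clara ∩ Rina ∩ Yosef: 11:50-14:40.
Clara ∩ Rina ∩ Yosef ∩ Ximena: 11:50-14:00.
Clara ∩ Rina ∩ Yosef ∩ Ximena ∩ Jonas: 11:50-14:00.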